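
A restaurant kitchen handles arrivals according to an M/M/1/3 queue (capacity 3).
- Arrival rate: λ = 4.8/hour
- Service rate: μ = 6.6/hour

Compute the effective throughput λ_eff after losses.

ρ = λ/μ = 4.8/6.6 = 0.72727
P₀ = (1-ρ)/(1-ρ^(K+1)) = (1-0.72727)/(1-0.72727^4) = 0.27273/0.72024 = 0.3787
P_K = P₀×ρ^K = 0.3787 × 0.72727^3 = 0.3787 × 0.3847 = 0.1457
λ_eff = λ(1-P_K) = 4.8 × (1 - 0.14566) = 4.8 × 0.85434 = 4.1008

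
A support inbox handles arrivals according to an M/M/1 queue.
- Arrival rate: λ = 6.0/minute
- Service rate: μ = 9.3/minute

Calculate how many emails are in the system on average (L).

ρ = λ/μ = 6.0/9.3 = 0.6452
For M/M/1: L = λ/(μ-λ)
L = 6.0/(9.3-6.0) = 6.0/3.30
L = 1.8182 emails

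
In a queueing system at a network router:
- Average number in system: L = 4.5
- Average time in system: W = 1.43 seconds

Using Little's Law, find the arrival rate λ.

Little's Law: L = λW, so λ = L/W
λ = 4.5/1.43 = 3.1469 packets/second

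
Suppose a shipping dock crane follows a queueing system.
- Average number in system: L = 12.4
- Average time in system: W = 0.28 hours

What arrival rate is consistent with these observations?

Little's Law: L = λW, so λ = L/W
λ = 12.4/0.28 = 44.2857 containers/hour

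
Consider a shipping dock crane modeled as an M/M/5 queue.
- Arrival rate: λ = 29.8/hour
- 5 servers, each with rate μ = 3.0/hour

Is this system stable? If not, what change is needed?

Stability requires ρ = λ/(cμ) < 1
ρ = 29.8/(5 × 3.0) = 29.8/15.00 = 1.9867
Since 1.9867 ≥ 1, the system is UNSTABLE.
Need c > λ/μ = 29.8/3.0 = 9.93.
Minimum servers needed: c = 10.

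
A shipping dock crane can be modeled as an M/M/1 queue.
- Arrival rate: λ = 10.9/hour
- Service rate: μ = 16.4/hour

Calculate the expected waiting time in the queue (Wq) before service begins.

First, compute utilization: ρ = λ/μ = 10.9/16.4 = 0.6646
For M/M/1: Wq = λ/(μ(μ-λ))
Wq = 10.9/(16.4 × (16.4-10.9))
Wq = 10.9/(16.4 × 5.50)
Wq = 0.1208 hours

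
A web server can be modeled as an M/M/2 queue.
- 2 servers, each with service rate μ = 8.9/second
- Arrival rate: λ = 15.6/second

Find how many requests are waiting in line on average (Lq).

Traffic intensity: ρ = λ/(cμ) = 15.6/(2×8.9) = 0.8764
Since ρ = 0.8764 < 1, system is stable.
Offered load a = λ/μ = cρ = 15.6/8.9 = 1.7528
P₀ = [ Σₙ₌₀^1 aⁿ/n! + a^2/(2!(1-ρ)) ]⁻¹
Σ = a^0/0! + a^1/1! = 1.0000 + 1.7528 = 2.7528
a^2/(2!(1-ρ)) = 3.07234/(2 × 0.123596) = 12.4290
P₀ = 1/(2.7528 + 12.4290) = 0.06587
Lq = P₀·a^2·ρ / (2!(1-ρ)²) = 0.0658683 × 3.07234 × 0.876404 / (2 × 0.0152758) = 5.8052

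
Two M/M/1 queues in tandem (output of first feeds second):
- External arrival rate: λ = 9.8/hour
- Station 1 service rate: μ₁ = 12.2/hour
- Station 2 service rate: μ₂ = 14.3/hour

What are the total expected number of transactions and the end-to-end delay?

By Jackson's theorem, each station behaves as independent M/M/1.
Station 1: ρ₁ = 9.8/12.2 = 0.8033, L₁ = ρ₁/(1-ρ₁) = λ/(μ₁-λ) = 9.8/2.40 = 4.0833
Station 2: ρ₂ = 9.8/14.3 = 0.6853, L₂ = ρ₂/(1-ρ₂) = λ/(μ₂-λ) = 9.8/4.50 = 2.1778
Total: L = L₁ + L₂ = 4.0833 + 2.1778 = 6.2611
W = L/λ = 6.2611/9.8 = 0.6389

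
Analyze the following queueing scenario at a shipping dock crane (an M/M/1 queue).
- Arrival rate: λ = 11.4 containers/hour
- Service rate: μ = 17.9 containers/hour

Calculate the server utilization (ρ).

Server utilization: ρ = λ/μ
ρ = 11.4/17.9 = 0.6369
The server is busy 63.69% of the time.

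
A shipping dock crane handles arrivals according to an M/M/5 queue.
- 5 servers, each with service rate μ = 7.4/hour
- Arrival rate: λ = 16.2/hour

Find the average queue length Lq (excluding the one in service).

Traffic intensity: ρ = λ/(cμ) = 16.2/(5×7.4) = 0.4378
Since ρ = 0.4378 < 1, system is stable.
Offered load a = λ/μ = cρ = 16.2/7.4 = 2.1892
P₀ = [ Σₙ₌₀^4 aⁿ/n! + a^5/(5!(1-ρ)) ]⁻¹
Σ = a^0/0! + a^1/1! + a^2/2! + a^3/3! + a^4/4! = 1.0000 + 2.1892 + 2.3963 + 1.7486 + 0.9570 = 8.2911
a^5/(5!(1-ρ)) = 50.2825/(120 × 0.56216) = 0.7454
P₀ = 1/(8.2911 + 0.7454) = 0.1107
Lq = P₀·a^5·ρ / (5!(1-ρ)²) = 0.11066 × 50.2825 × 0.43784 / (120 × 0.31603) = 0.06424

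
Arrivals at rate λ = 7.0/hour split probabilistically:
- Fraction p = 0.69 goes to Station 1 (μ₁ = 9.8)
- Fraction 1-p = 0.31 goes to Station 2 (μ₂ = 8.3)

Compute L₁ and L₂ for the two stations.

Effective rates: λ₁ = 7.0×0.69 = 4.83, λ₂ = 7.0×0.31 = 2.17
Station 1: ρ₁ = 4.83/9.8 = 0.49286, L₁ = ρ₁/(1-ρ₁) = 0.49286/(1-0.49286) = 0.9718
Station 2: ρ₂ = 2.17/8.3 = 0.26145, L₂ = ρ₂/(1-ρ₂) = 0.26145/(1-0.26145) = 0.3540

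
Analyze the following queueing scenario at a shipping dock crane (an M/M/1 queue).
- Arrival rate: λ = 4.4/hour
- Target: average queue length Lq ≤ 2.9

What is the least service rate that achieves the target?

For M/M/1: Lq = λ²/(μ(μ-λ))
Need Lq ≤ 2.9, i.e. μ(μ-λ) ≥ λ²/2.9
μ² - 4.4μ - 19.36/2.9 ≥ 0  →  μ² - 4.4μ - 6.67586 ≥ 0
Quadratic formula (positive root): μ = [λ + √(λ² + 4×6.67586)]/2
Discriminant: 19.36 + 4×6.67586 = 46.0634, √46.0634 = 6.7870
μ ≥ (4.4 + 6.7870)/2 = 5.5935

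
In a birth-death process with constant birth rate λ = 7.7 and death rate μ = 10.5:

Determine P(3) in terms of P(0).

For constant rates: P(n)/P(0) = (λ/μ)^n
P(3)/P(0) = (7.7/10.5)^3 = 0.73333^3 = 0.3944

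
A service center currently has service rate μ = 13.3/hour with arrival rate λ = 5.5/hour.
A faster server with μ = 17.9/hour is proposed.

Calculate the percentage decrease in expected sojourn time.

System 1: ρ₁ = 5.5/13.3 = 0.4135, W₁ = 1/(13.3-5.5) = 0.12821
System 2: ρ₂ = 5.5/17.9 = 0.3073, W₂ = 1/(17.9-5.5) = 0.080645
Improvement: (W₁-W₂)/W₁ = (0.12821-0.080645)/0.12821 = 37.10%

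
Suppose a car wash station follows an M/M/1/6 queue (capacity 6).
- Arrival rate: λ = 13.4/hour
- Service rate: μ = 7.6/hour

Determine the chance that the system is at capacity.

ρ = λ/μ = 13.4/7.6 = 1.76316
P₀ = (1-ρ)/(1-ρ^(K+1)) = (1-1.76316)/(1-1.76316^7) = -0.7632/-51.9715 = 0.01468
P_K = P₀×ρ^K = 0.014684 × 1.76316^6 = 0.014684 × 30.0435 = 0.4412
Blocking probability = 44.12%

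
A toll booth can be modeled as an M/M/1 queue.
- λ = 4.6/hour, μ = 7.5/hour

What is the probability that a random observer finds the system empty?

ρ = λ/μ = 4.6/7.5 = 0.6133
P(0) = 1 - ρ = 1 - 0.6133 = 0.3867
The server is idle 38.67% of the time.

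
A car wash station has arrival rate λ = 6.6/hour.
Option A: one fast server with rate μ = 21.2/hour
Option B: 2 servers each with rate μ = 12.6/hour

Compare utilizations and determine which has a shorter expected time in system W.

Option A: single server μ = 21.2 (M/M/1)
  ρ_A = 6.6/21.2 = 0.3113
  W_A = 1/(μ-λ) = 1/(21.2-6.6) = 1/14.60 = 0.06849

Option B: 2 servers μ = 12.6 (M/M/2)
  ρ_B = λ/(cμ) = 6.6/(2×12.6) = 0.2619
  Offered load a = λ/μ = cρ = 6.6/12.6 = 0.5238
  P₀ = [ Σₙ₌₀^1 aⁿ/n! + a^2/(2!(1-ρ)) ]⁻¹
  Σ = a^0/0! + a^1/1! = 1.0000 + 0.5238 = 1.5238
  a^2/(2!(1-ρ)) = 0.2744/(2 × 0.7381) = 0.1859
  P₀ = 1/(1.5238 + 0.1859) = 0.5849
  Lq = P₀·a^2·ρ / (2!(1-ρ)²) = 0.5849 × 0.2744 × 0.2619 / (2 × 0.5448) = 0.03858
  Wq_B = Lq/λ = 0.03858/6.6 = 0.005845
  W_B = Wq_B + 1/μ = 0.005845 + 0.07937 = 0.08521

Since W_A = 0.06849 < W_B = 0.08521, Option A (single fast server) has the shorter time in system.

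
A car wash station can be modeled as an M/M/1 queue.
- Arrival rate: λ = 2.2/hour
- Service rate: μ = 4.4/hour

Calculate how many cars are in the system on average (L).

ρ = λ/μ = 2.2/4.4 = 0.5000
For M/M/1: L = λ/(μ-λ)
L = 2.2/(4.4-2.2) = 2.2/2.20
L = 1.0000 cars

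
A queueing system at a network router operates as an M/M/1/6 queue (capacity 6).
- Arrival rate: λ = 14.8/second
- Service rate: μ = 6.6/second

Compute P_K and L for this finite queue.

ρ = λ/μ = 14.8/6.6 = 2.24242
P₀ = (1-ρ)/(1-ρ^(K+1)) = (1-2.24242)/(1-2.24242^7) = -1.2424/-284.1141 = 0.004373
P_K = P₀×ρ^K = 0.004373 × 2.24242^6 = 0.004373 × 127.1457 = 0.5560
Blocking probability P_6 = 0.5560 (55.60%)
L = ρ[1 - (K+1)ρ^K + Kρ^(K+1)] / [(1-ρ)(1-ρ^(K+1))]
L = 2.24242 × (1 - 7×127.1457 + 6×285.1141) / ((1 - 2.24242) × (1 - 285.1141)) = 5.2198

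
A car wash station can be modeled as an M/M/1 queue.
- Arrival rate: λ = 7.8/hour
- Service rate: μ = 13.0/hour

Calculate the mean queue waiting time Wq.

First, compute utilization: ρ = λ/μ = 7.8/13.0 = 0.6000
For M/M/1: Wq = λ/(μ(μ-λ))
Wq = 7.8/(13.0 × (13.0-7.8))
Wq = 7.8/(13.0 × 5.20)
Wq = 0.1154 hours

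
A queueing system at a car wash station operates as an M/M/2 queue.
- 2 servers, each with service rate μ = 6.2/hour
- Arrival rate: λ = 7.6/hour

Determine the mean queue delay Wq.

Traffic intensity: ρ = λ/(cμ) = 7.6/(2×6.2) = 0.6129
Since ρ = 0.6129 < 1, system is stable.
Offered load a = λ/μ = cρ = 7.6/6.2 = 1.2258
P₀ = [ Σₙ₌₀^1 aⁿ/n! + a^2/(2!(1-ρ)) ]⁻¹
Σ = a^0/0! + a^1/1! = 1.0000 + 1.2258 = 2.2258
a^2/(2!(1-ρ)) = 1.50260/(2 × 0.387097) = 1.9409
P₀ = 1/(2.2258 + 1.9409) = 0.2400
Lq = P₀·a^2·ρ / (2!(1-ρ)²) = 0.24000 × 1.5026 × 0.61290 / (2 × 0.14984) = 0.7375
Wq = Lq/λ = 0.7375/7.6 = 0.09704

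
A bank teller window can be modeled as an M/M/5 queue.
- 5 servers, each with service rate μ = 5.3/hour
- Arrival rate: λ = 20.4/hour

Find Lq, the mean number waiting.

Traffic intensity: ρ = λ/(cμ) = 20.4/(5×5.3) = 0.7698
Since ρ = 0.7698 < 1, system is stable.
Offered load a = λ/μ = cρ = 20.4/5.3 = 3.8491
P₀ = [ Σₙ₌₀^4 aⁿ/n! + a^5/(5!(1-ρ)) ]⁻¹
Σ = a^0/0! + a^1/1! + a^2/2! + a^3/3! + a^4/4! = 1.0000 + 3.8491 + 7.4076 + 9.5041 + 9.1455 = 30.9063
a^5/(5!(1-ρ)) = 844.8342/(120 × 0.230189) = 30.5848
P₀ = 1/(30.9063 + 30.5848) = 0.01626
Lq = P₀·a^5·ρ / (5!(1-ρ)²) = 0.016263 × 844.8342 × 0.76981 / (120 × 0.052987) = 1.6634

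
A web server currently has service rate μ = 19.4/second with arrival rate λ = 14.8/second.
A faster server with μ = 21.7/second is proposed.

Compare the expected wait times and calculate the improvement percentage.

System 1: ρ₁ = 14.8/19.4 = 0.7629, W₁ = 1/(19.4-14.8) = 0.21739
System 2: ρ₂ = 14.8/21.7 = 0.6820, W₂ = 1/(21.7-14.8) = 0.14493
Improvement: (W₁-W₂)/W₁ = (0.21739-0.14493)/0.21739 = 33.33%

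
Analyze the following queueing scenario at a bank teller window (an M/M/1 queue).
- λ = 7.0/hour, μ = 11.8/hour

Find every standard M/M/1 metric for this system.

Step 1: ρ = λ/μ = 7.0/11.8 = 0.5932
Step 2: L = λ/(μ-λ) = 7.0/4.80 = 1.4583
Step 3: Lq = λ²/(μ(μ-λ)) = 49.00/(11.8×4.80) = 0.8651
Step 4: W = 1/(μ-λ) = 1/4.80 = 0.20833
Step 5: Wq = λ/(μ(μ-λ)) = 7.0/(11.8×4.80) = 0.1236
Step 6: P(0) = 1-ρ = 0.4068
Verify: L = λW = 7.0×0.20833 = 1.4583 ✔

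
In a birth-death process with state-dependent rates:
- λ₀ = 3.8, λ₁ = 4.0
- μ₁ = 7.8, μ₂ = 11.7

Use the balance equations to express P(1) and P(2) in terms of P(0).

Balance equations:
State 0: λ₀P₀ = μ₁P₁ → P₁ = (λ₀/μ₁)P₀ = (3.8/7.8)P₀ = 0.4872P₀
State 1: P₂ = (λ₀λ₁)/(μ₁μ₂)P₀ = (3.8×4.0)/(7.8×11.7)P₀ = 0.1666P₀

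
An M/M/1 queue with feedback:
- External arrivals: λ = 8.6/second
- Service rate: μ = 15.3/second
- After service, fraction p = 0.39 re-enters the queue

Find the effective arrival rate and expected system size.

Effective arrival rate: λ_eff = λ/(1-p) = 8.6/(1-0.39) = 8.6/0.61 = 14.098361
ρ = λ_eff/μ = 14.098361/15.3 = 0.9214615
L = ρ/(1-ρ) = 0.9214615/(1-0.9214615) = 11.7326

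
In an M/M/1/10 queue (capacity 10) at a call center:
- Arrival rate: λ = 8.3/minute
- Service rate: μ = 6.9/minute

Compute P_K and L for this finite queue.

ρ = λ/μ = 8.3/6.9 = 1.2029
P₀ = (1-ρ)/(1-ρ^(K+1)) = (1-1.2029)/(1-1.2029^11) = -0.2029/-6.6300 = 0.03060
P_K = P₀×ρ^K = 0.03060 × 1.2029^10 = 0.03060 × 6.3430 = 0.1941
Blocking probability P_10 = 0.1941 (19.41%)
L = ρ[1 - (K+1)ρ^K + Kρ^(K+1)] / [(1-ρ)(1-ρ^(K+1))]
L = 1.2029 × (1 - 11×6.3430 + 10×7.6300) / ((1 - 1.2029) × (1 - 7.6300)) = 6.7306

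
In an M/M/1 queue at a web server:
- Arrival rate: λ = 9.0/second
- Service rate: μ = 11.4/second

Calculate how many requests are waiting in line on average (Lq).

ρ = λ/μ = 9.0/11.4 = 0.7895
For M/M/1: Lq = λ²/(μ(μ-λ))
Lq = 81.00/(11.4 × 2.40)
Lq = 2.9605 requests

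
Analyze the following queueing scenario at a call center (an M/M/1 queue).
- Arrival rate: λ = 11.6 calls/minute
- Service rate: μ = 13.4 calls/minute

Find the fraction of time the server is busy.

Server utilization: ρ = λ/μ
ρ = 11.6/13.4 = 0.8657
The server is busy 86.57% of the time.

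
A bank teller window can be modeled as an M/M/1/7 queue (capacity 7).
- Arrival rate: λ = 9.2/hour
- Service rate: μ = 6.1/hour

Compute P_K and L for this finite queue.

ρ = λ/μ = 9.2/6.1 = 1.5082
P₀ = (1-ρ)/(1-ρ^(K+1)) = (1-1.5082)/(1-1.5082^8) = -0.5082/-25.7714 = 0.01972
P_K = P₀×ρ^K = 0.01972 × 1.5082^7 = 0.01972 × 17.7506 = 0.3500
Blocking probability P_7 = 0.3500 (35.00%)
L = ρ[1 - (K+1)ρ^K + Kρ^(K+1)] / [(1-ρ)(1-ρ^(K+1))]
L = 1.5082 × (1 - 8×17.7506 + 7×26.7714) / ((1 - 1.5082) × (1 - 26.7714)) = 5.3427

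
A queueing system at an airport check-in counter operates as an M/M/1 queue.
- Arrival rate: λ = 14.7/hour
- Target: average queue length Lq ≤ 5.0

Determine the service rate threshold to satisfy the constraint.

For M/M/1: Lq = λ²/(μ(μ-λ))
Need Lq ≤ 5.0, i.e. μ(μ-λ) ≥ λ²/5.0
μ² - 14.7μ - 216.09/5.0 ≥ 0  →  μ² - 14.7μ - 43.2180 ≥ 0
Quadratic formula (positive root): μ = [λ + √(λ² + 4×43.2180)]/2
Discriminant: 216.09 + 4×43.2180 = 388.9620, √388.9620 = 19.7221
μ ≥ (14.7 + 19.7221)/2 = 17.2111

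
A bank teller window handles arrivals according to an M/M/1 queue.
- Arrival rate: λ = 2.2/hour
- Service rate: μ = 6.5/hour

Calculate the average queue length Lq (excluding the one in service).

ρ = λ/μ = 2.2/6.5 = 0.3385
For M/M/1: Lq = λ²/(μ(μ-λ))
Lq = 4.84/(6.5 × 4.30)
Lq = 0.1732 transactions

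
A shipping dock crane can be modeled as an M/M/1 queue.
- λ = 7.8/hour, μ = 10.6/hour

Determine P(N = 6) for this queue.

ρ = λ/μ = 7.8/10.6 = 0.73585
P(n) = (1-ρ)ρⁿ
P(6) = (1-0.73585) × 0.73585^6
P(6) = 0.2641 × 0.1588
P(6) = 0.04194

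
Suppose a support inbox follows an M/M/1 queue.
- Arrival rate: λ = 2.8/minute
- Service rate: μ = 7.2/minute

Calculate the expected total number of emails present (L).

ρ = λ/μ = 2.8/7.2 = 0.3889
For M/M/1: L = λ/(μ-λ)
L = 2.8/(7.2-2.8) = 2.8/4.40
L = 0.6364 emails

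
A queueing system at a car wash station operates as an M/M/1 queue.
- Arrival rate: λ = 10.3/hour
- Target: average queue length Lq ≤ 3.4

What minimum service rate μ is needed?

For M/M/1: Lq = λ²/(μ(μ-λ))
Need Lq ≤ 3.4, i.e. μ(μ-λ) ≥ λ²/3.4
μ² - 10.3μ - 106.09/3.4 ≥ 0  →  μ² - 10.3μ - 31.20294 ≥ 0
Quadratic formula (positive root): μ = [λ + √(λ² + 4×31.20294)]/2
Discriminant: 106.09 + 4×31.20294 = 230.9018, √230.9018 = 15.1955
μ ≥ (10.3 + 15.1955)/2 = 12.7477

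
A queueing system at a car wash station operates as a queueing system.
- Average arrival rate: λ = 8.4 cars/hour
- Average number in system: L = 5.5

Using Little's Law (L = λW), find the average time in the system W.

Little's Law: L = λW, so W = L/λ
W = 5.5/8.4 = 0.6548 hours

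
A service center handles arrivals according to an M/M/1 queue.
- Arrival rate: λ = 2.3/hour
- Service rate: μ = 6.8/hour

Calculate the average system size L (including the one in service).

ρ = λ/μ = 2.3/6.8 = 0.3382
For M/M/1: L = λ/(μ-λ)
L = 2.3/(6.8-2.3) = 2.3/4.50
L = 0.5111 customers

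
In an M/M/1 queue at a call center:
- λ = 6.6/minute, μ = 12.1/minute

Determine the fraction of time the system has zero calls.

ρ = λ/μ = 6.6/12.1 = 0.5455
P(0) = 1 - ρ = 1 - 0.5455 = 0.4545
The server is idle 45.45% of the time.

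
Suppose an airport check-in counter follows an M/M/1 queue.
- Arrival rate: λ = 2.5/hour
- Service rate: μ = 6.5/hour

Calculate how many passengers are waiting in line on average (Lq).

ρ = λ/μ = 2.5/6.5 = 0.3846
For M/M/1: Lq = λ²/(μ(μ-λ))
Lq = 6.25/(6.5 × 4.00)
Lq = 0.2404 passengers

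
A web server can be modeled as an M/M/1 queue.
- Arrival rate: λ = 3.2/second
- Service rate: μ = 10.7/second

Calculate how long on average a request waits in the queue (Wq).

First, compute utilization: ρ = λ/μ = 3.2/10.7 = 0.2991
For M/M/1: Wq = λ/(μ(μ-λ))
Wq = 3.2/(10.7 × (10.7-3.2))
Wq = 3.2/(10.7 × 7.50)
Wq = 0.03988 seconds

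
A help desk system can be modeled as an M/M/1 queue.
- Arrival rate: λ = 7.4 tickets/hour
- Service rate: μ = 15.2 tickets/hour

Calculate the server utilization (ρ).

Server utilization: ρ = λ/μ
ρ = 7.4/15.2 = 0.4868
The server is busy 48.68% of the time.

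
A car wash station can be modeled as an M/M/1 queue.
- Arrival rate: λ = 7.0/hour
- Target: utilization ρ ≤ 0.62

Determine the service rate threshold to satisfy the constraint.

ρ = λ/μ, so μ = λ/ρ
μ ≥ 7.0/0.62 = 11.2903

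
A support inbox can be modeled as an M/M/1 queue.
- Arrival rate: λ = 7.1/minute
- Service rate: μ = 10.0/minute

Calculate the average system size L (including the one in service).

ρ = λ/μ = 7.1/10.0 = 0.7100
For M/M/1: L = λ/(μ-λ)
L = 7.1/(10.0-7.1) = 7.1/2.90
L = 2.4483 emails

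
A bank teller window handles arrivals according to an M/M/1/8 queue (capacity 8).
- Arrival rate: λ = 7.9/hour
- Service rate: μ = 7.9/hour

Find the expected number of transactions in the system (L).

ρ = λ/μ = 7.9/7.9 = 1 exactly.
With ρ = 1 the usual (1-ρ)/(1-ρ^(K+1)) form is 0/0; instead every state 0..K is equally likely.
P₀ = 1/(K+1) = 1/9 = 0.1111
P_K = P₀×ρ^K = P₀ = 0.1111
L = K/2 = 8/2 = 4.0000 transactions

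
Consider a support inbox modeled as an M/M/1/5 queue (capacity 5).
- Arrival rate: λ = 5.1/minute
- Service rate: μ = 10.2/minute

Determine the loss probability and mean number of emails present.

ρ = λ/μ = 5.1/10.2 = 0.5000
P₀ = (1-ρ)/(1-ρ^(K+1)) = (1-0.5000)/(1-0.5000^6) = 0.5000/0.9844 = 0.5079
P_K = P₀×ρ^K = 0.5079 × 0.5000^5 = 0.5079 × 0.03125 = 0.01587
Blocking probability P_5 = 0.01587 (1.59%)
L = ρ[1 - (K+1)ρ^K + Kρ^(K+1)] / [(1-ρ)(1-ρ^(K+1))]
L = 0.5000 × (1 - 6×0.031250 + 5×0.015625) / ((1 - 0.5000) × (1 - 0.015625)) = 0.9048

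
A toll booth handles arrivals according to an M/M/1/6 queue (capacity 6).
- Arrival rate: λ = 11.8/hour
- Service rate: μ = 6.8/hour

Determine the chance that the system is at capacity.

ρ = λ/μ = 11.8/6.8 = 1.7353
P₀ = (1-ρ)/(1-ρ^(K+1)) = (1-1.7353)/(1-1.7353^7) = -0.7353/-46.3829 = 0.01585
P_K = P₀×ρ^K = 0.015853 × 1.7353^6 = 0.015853 × 27.3053 = 0.4329
Blocking probability = 43.29%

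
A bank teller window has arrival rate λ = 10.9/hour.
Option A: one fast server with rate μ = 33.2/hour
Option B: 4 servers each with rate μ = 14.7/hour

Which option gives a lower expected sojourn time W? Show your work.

Option A: single server μ = 33.2 (M/M/1)
  ρ_A = 10.9/33.2 = 0.3283
  W_A = 1/(μ-λ) = 1/(33.2-10.9) = 1/22.30 = 0.04484

Option B: 4 servers μ = 14.7 (M/M/4)
  ρ_B = λ/(cμ) = 10.9/(4×14.7) = 0.1854
  Offered load a = λ/μ = cρ = 10.9/14.7 = 0.7415
  P₀ = [ Σₙ₌₀^3 aⁿ/n! + a^4/(4!(1-ρ)) ]⁻¹
  Σ = a^0/0! + a^1/1! + a^2/2! + a^3/3! = 1.0000 + 0.7415 + 0.2749 + 0.06795 = 2.0844
  a^4/(4!(1-ρ)) = 0.3023/(24 × 0.8146) = 0.01546
  P₀ = 1/(2.0844 + 0.01546) = 0.4762
  Lq = P₀·a^4·ρ / (4!(1-ρ)²) = 0.4762 × 0.3023 × 0.1854 / (24 × 0.6636) = 0.001676
  Wq_B = Lq/λ = 0.0016756/10.9 = 0.0001537
  W_B = Wq_B + 1/μ = 0.0001537 + 0.06803 = 0.06818

Since W_A = 0.04484 < W_B = 0.06818, Option A (single fast server) has the shorter time in system.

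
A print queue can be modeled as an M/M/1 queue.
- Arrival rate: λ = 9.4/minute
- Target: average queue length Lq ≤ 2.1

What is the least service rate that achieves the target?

For M/M/1: Lq = λ²/(μ(μ-λ))
Need Lq ≤ 2.1, i.e. μ(μ-λ) ≥ λ²/2.1
μ² - 9.4μ - 88.36/2.1 ≥ 0  →  μ² - 9.4μ - 42.0762 ≥ 0
Quadratic formula (positive root): μ = [λ + √(λ² + 4×42.0762)]/2
Discriminant: 88.36 + 4×42.0762 = 256.6648, √256.6648 = 16.0208
μ ≥ (9.4 + 16.0208)/2 = 12.7104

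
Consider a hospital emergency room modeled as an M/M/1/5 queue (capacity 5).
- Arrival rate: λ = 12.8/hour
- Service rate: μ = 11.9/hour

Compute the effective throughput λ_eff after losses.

ρ = λ/μ = 12.8/11.9 = 1.07563
P₀ = (1-ρ)/(1-ρ^(K+1)) = (1-1.07563)/(1-1.07563^6) = -0.07563/-0.5487 = 0.1378
P_K = P₀×ρ^K = 0.1378 × 1.07563^5 = 0.1378 × 1.4398 = 0.1984
λ_eff = λ(1-P_K) = 12.8 × (1 - 0.198447) = 12.8 × 0.801553 = 10.2599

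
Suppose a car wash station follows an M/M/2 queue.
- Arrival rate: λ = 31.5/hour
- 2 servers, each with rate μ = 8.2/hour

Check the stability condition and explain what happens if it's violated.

Stability requires ρ = λ/(cμ) < 1
ρ = 31.5/(2 × 8.2) = 31.5/16.40 = 1.9207
Since 1.9207 ≥ 1, the system is UNSTABLE.
Need c > λ/μ = 31.5/8.2 = 3.84.
Minimum servers needed: c = 4.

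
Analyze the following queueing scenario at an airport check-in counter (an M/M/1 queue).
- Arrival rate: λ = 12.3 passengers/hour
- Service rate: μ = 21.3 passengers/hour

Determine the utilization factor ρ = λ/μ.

Server utilization: ρ = λ/μ
ρ = 12.3/21.3 = 0.5775
The server is busy 57.75% of the time.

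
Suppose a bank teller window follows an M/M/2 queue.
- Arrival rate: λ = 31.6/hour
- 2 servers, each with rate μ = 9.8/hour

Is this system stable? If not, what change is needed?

Stability requires ρ = λ/(cμ) < 1
ρ = 31.6/(2 × 9.8) = 31.6/19.60 = 1.6122
Since 1.6122 ≥ 1, the system is UNSTABLE.
Need c > λ/μ = 31.6/9.8 = 3.22.
Minimum servers needed: c = 4.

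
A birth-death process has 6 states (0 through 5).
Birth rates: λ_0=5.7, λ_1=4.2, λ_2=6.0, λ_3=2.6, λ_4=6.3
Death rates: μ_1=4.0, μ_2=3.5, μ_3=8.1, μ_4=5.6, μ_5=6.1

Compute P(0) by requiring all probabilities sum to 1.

Ratios P(n)/P(0) = (λ₀···λₙ₋₁)/(μ₁···μₙ):
P(1)/P(0) = (5.7)/(4.0) = 1.42500
P(2)/P(0) = (5.7×4.2)/(4.0×3.5) = 1.71000
P(3)/P(0) = (5.7×4.2×6.0)/(4.0×3.5×8.1) = 1.26667
P(4)/P(0) = (5.7×4.2×6.0×2.6)/(4.0×3.5×8.1×5.6) = 0.588095
P(5)/P(0) = (5.7×4.2×6.0×2.6×6.3)/(4.0×3.5×8.1×5.6×6.1) = 0.607377

Normalization: ∑ P(n) = 1
P(0) × (1.00000 + 1.42500 + 1.71000 + 1.26667 + 0.588095 + 0.607377) = 1
P(0) × 6.5971 = 1
P(0) = 1/6.5971 = 0.1516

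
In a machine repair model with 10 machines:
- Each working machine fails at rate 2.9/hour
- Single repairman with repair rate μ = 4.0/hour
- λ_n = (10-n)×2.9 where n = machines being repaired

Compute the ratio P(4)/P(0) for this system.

P(4)/P(0) = ∏_{i=0}^{4-1} λ_i/μ_{i+1}
= (10-0)×2.9/4.0 × (10-1)×2.9/4.0 × (10-2)×2.9/4.0 × (10-3)×2.9/4.0
= 1392.4595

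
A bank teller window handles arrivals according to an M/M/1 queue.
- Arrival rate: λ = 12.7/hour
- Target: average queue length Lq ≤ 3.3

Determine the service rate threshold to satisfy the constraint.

For M/M/1: Lq = λ²/(μ(μ-λ))
Need Lq ≤ 3.3, i.e. μ(μ-λ) ≥ λ²/3.3
μ² - 12.7μ - 161.29/3.3 ≥ 0  →  μ² - 12.7μ - 48.87576 ≥ 0
Quadratic formula (positive root): μ = [λ + √(λ² + 4×48.87576)]/2
Discriminant: 161.29 + 4×48.87576 = 356.7930, √356.7930 = 18.8890
μ ≥ (12.7 + 18.8890)/2 = 15.7945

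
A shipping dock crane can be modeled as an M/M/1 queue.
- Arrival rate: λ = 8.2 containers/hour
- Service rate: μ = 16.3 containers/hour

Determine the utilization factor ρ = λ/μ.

Server utilization: ρ = λ/μ
ρ = 8.2/16.3 = 0.5031
The server is busy 50.31% of the time.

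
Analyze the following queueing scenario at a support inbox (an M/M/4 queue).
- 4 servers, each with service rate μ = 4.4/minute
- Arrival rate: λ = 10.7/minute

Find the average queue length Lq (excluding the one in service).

Traffic intensity: ρ = λ/(cμ) = 10.7/(4×4.4) = 0.6080
Since ρ = 0.6080 < 1, system is stable.
Offered load a = λ/μ = cρ = 10.7/4.4 = 2.4318
P₀ = [ Σₙ₌₀^3 aⁿ/n! + a^4/(4!(1-ρ)) ]⁻¹
Σ = a^0/0! + a^1/1! + a^2/2! + a^3/3! = 1.000000 + 2.431818 + 2.956870 + 2.396857 = 8.7855
a^4/(4!(1-ρ)) = 34.9723/(24 × 0.392045) = 3.7169
P₀ = 1/(8.7855 + 3.7169) = 0.07998
Lq = P₀·a^4·ρ / (4!(1-ρ)²) = 0.07998 × 34.9723 × 0.6080 / (24 × 0.1537) = 0.4610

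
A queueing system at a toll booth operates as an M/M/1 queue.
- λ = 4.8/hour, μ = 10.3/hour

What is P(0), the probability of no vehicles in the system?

ρ = λ/μ = 4.8/10.3 = 0.4660
P(0) = 1 - ρ = 1 - 0.4660 = 0.5340
The server is idle 53.40% of the time.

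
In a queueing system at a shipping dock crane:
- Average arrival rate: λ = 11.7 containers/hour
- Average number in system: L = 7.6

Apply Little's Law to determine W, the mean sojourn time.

Little's Law: L = λW, so W = L/λ
W = 7.6/11.7 = 0.6496 hours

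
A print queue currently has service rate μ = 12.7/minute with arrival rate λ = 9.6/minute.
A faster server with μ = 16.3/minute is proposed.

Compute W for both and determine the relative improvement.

System 1: ρ₁ = 9.6/12.7 = 0.7559, W₁ = 1/(12.7-9.6) = 0.32258
System 2: ρ₂ = 9.6/16.3 = 0.5890, W₂ = 1/(16.3-9.6) = 0.14925
Improvement: (W₁-W₂)/W₁ = (0.32258-0.14925)/0.32258 = 53.73%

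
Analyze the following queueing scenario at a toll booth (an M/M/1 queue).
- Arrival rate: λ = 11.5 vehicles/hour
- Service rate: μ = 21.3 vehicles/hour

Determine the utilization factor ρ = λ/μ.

Server utilization: ρ = λ/μ
ρ = 11.5/21.3 = 0.5399
The server is busy 53.99% of the time.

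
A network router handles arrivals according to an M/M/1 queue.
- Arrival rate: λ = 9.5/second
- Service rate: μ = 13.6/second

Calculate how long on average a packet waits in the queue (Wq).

First, compute utilization: ρ = λ/μ = 9.5/13.6 = 0.6985
For M/M/1: Wq = λ/(μ(μ-λ))
Wq = 9.5/(13.6 × (13.6-9.5))
Wq = 9.5/(13.6 × 4.10)
Wq = 0.1704 seconds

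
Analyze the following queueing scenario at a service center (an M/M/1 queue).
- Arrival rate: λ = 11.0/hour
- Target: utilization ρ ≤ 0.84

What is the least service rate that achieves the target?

ρ = λ/μ, so μ = λ/ρ
μ ≥ 11.0/0.84 = 13.0952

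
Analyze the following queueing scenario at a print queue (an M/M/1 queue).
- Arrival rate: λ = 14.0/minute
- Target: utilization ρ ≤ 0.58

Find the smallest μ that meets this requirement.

ρ = λ/μ, so μ = λ/ρ
μ ≥ 14.0/0.58 = 24.1379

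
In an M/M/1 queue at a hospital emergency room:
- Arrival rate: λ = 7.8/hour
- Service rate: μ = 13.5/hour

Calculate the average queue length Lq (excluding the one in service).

ρ = λ/μ = 7.8/13.5 = 0.5778
For M/M/1: Lq = λ²/(μ(μ-λ))
Lq = 60.84/(13.5 × 5.70)
Lq = 0.7906 patients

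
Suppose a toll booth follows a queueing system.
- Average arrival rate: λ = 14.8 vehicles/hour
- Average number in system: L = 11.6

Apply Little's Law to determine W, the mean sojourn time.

Little's Law: L = λW, so W = L/λ
W = 11.6/14.8 = 0.7838 hours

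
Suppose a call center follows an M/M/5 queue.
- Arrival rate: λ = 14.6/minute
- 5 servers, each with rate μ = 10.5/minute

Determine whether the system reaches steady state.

Stability requires ρ = λ/(cμ) < 1
ρ = 14.6/(5 × 10.5) = 14.6/52.50 = 0.2781
Since 0.2781 < 1, the system is STABLE.
The servers are busy 27.81% of the time.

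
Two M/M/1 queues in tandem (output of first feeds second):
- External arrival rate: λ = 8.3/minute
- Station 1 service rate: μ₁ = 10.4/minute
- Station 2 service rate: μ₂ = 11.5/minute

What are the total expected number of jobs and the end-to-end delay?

By Jackson's theorem, each station behaves as independent M/M/1.
Station 1: ρ₁ = 8.3/10.4 = 0.7981, L₁ = ρ₁/(1-ρ₁) = λ/(μ₁-λ) = 8.3/2.10 = 3.95238
Station 2: ρ₂ = 8.3/11.5 = 0.7217, L₂ = ρ₂/(1-ρ₂) = λ/(μ₂-λ) = 8.3/3.20 = 2.59375
Total: L = L₁ + L₂ = 3.95238 + 2.59375 = 6.5461
W = L/λ = 6.5461/8.3 = 0.7887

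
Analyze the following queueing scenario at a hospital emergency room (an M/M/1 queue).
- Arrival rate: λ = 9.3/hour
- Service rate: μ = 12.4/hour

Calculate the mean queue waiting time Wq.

First, compute utilization: ρ = λ/μ = 9.3/12.4 = 0.7500
For M/M/1: Wq = λ/(μ(μ-λ))
Wq = 9.3/(12.4 × (12.4-9.3))
Wq = 9.3/(12.4 × 3.10)
Wq = 0.2419 hours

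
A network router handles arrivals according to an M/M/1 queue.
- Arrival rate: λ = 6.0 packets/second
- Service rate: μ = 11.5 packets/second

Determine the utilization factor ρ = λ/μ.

Server utilization: ρ = λ/μ
ρ = 6.0/11.5 = 0.5217
The server is busy 52.17% of the time.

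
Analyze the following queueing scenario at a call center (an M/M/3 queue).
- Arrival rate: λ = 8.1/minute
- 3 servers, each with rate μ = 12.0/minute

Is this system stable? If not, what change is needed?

Stability requires ρ = λ/(cμ) < 1
ρ = 8.1/(3 × 12.0) = 8.1/36.00 = 0.2250
Since 0.2250 < 1, the system is STABLE.
The servers are busy 22.50% of the time.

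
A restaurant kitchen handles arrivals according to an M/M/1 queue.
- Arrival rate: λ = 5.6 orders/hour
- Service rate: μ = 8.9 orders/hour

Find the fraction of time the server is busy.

Server utilization: ρ = λ/μ
ρ = 5.6/8.9 = 0.6292
The server is busy 62.92% of the time.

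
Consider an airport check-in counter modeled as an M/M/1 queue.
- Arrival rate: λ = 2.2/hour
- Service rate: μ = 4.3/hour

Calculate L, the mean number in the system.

ρ = λ/μ = 2.2/4.3 = 0.5116
For M/M/1: L = λ/(μ-λ)
L = 2.2/(4.3-2.2) = 2.2/2.10
L = 1.0476 passengers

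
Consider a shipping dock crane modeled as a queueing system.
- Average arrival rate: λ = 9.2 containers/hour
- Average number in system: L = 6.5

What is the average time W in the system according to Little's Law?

Little's Law: L = λW, so W = L/λ
W = 6.5/9.2 = 0.7065 hours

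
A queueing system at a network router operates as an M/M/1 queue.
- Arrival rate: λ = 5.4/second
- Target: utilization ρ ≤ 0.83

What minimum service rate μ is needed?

ρ = λ/μ, so μ = λ/ρ
μ ≥ 5.4/0.83 = 6.5060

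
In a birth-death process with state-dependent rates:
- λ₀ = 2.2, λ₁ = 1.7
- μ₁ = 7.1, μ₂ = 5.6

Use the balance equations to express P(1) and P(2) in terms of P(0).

Balance equations:
State 0: λ₀P₀ = μ₁P₁ → P₁ = (λ₀/μ₁)P₀ = (2.2/7.1)P₀ = 0.3099P₀
State 1: P₂ = (λ₀λ₁)/(μ₁μ₂)P₀ = (2.2×1.7)/(7.1×5.6)P₀ = 0.09406P₀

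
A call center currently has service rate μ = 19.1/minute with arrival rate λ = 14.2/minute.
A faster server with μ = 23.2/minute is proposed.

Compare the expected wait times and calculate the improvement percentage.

System 1: ρ₁ = 14.2/19.1 = 0.7435, W₁ = 1/(19.1-14.2) = 0.20408
System 2: ρ₂ = 14.2/23.2 = 0.6121, W₂ = 1/(23.2-14.2) = 0.11111
Improvement: (W₁-W₂)/W₁ = (0.20408-0.11111)/0.20408 = 45.56%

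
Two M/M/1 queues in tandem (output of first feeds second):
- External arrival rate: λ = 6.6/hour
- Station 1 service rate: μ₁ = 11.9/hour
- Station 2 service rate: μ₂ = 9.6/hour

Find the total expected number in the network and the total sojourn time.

By Jackson's theorem, each station behaves as independent M/M/1.
Station 1: ρ₁ = 6.6/11.9 = 0.5546, L₁ = ρ₁/(1-ρ₁) = λ/(μ₁-λ) = 6.6/5.30 = 1.2453
Station 2: ρ₂ = 6.6/9.6 = 0.6875, L₂ = ρ₂/(1-ρ₂) = λ/(μ₂-λ) = 6.6/3.00 = 2.2000
Total: L = L₁ + L₂ = 1.2453 + 2.2000 = 3.4453
W = L/λ = 3.4453/6.6 = 0.5220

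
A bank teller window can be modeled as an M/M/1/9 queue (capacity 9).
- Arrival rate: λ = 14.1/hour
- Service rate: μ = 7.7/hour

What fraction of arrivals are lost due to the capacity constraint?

ρ = λ/μ = 14.1/7.7 = 1.83117
P₀ = (1-ρ)/(1-ρ^(K+1)) = (1-1.83117)/(1-1.83117^10) = -0.8312/-422.9227 = 0.001965
P_K = P₀×ρ^K = 0.0019653 × 1.83117^9 = 0.0019653 × 231.5037 = 0.4550
Blocking probability = 45.50%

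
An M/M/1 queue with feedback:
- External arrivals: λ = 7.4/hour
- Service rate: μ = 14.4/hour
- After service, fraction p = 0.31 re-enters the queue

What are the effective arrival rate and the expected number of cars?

Effective arrival rate: λ_eff = λ/(1-p) = 7.4/(1-0.31) = 7.4/0.69 = 10.72464
ρ = λ_eff/μ = 10.72464/14.4 = 0.74477
L = ρ/(1-ρ) = 0.74477/(1-0.74477) = 2.9180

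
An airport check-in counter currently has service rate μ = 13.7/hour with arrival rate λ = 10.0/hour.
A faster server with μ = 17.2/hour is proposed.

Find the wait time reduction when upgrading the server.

System 1: ρ₁ = 10.0/13.7 = 0.7299, W₁ = 1/(13.7-10.0) = 0.2703
System 2: ρ₂ = 10.0/17.2 = 0.5814, W₂ = 1/(17.2-10.0) = 0.1389
Improvement: (W₁-W₂)/W₁ = (0.2703-0.1389)/0.2703 = 48.61%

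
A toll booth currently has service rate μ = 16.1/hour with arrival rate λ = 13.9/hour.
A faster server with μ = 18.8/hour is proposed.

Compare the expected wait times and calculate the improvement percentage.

System 1: ρ₁ = 13.9/16.1 = 0.8634, W₁ = 1/(16.1-13.9) = 0.45455
System 2: ρ₂ = 13.9/18.8 = 0.7394, W₂ = 1/(18.8-13.9) = 0.20408
Improvement: (W₁-W₂)/W₁ = (0.45455-0.20408)/0.45455 = 55.10%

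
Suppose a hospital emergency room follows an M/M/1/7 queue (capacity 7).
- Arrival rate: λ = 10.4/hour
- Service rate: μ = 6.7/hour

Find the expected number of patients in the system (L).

ρ = λ/μ = 10.4/6.7 = 1.55224
P₀ = (1-ρ)/(1-ρ^(K+1)) = (1-1.55224)/(1-1.55224^8) = -0.5522/-32.7032 = 0.01689
P_K = P₀×ρ^K = 0.016886 × 1.55224^7 = 0.016886 × 21.7126 = 0.3666
L = ρ[1 - (K+1)ρ^K + Kρ^(K+1)] / [(1-ρ)(1-ρ^(K+1))]
L = 1.55224 × (1 - 8×21.7126 + 7×33.7032) / ((1 - 1.55224) × (1 - 33.7032)) = 5.4338 patients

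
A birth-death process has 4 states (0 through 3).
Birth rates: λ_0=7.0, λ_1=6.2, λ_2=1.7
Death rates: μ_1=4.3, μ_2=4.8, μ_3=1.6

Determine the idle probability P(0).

Ratios P(n)/P(0) = (λ₀···λₙ₋₁)/(μ₁···μₙ):
P(1)/P(0) = (7.0)/(4.3) = 1.62791
P(2)/P(0) = (7.0×6.2)/(4.3×4.8) = 2.10271
P(3)/P(0) = (7.0×6.2×1.7)/(4.3×4.8×1.6) = 2.23413

Normalization: ∑ P(n) = 1
P(0) × (1.00000 + 1.62791 + 2.10271 + 2.23413) = 1
P(0) × 6.9648 = 1
P(0) = 1/6.9648 = 0.1436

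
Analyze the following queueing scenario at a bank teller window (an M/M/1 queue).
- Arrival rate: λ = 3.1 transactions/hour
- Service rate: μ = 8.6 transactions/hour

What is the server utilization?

Server utilization: ρ = λ/μ
ρ = 3.1/8.6 = 0.3605
The server is busy 36.05% of the time.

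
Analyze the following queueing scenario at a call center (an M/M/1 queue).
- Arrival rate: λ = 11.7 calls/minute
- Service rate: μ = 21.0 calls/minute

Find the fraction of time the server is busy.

Server utilization: ρ = λ/μ
ρ = 11.7/21.0 = 0.5571
The server is busy 55.71% of the time.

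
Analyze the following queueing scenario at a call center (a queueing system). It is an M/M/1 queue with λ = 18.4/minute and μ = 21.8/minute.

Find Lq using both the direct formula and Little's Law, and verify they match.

Method 1 (direct): Lq = λ²/(μ(μ-λ)) = 338.56/(21.8 × 3.40) = 4.5677

Method 2 (Little's Law):
W = 1/(μ-λ) = 1/3.40 = 0.294118
Wq = W - 1/μ = 0.294118 - 0.0458716 = 0.248246
Lq = λWq = 18.4 × 0.248246 = 4.5677 ✔ (matches Method 1)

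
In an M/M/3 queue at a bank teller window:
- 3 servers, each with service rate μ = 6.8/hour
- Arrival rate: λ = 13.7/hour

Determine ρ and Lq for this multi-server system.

Traffic intensity: ρ = λ/(cμ) = 13.7/(3×6.8) = 0.6716
Since ρ = 0.6716 < 1, system is stable.
Offered load a = λ/μ = cρ = 13.7/6.8 = 2.0147
P₀ = [ Σₙ₌₀^2 aⁿ/n! + a^3/(3!(1-ρ)) ]⁻¹
Σ = a^0/0! + a^1/1! + a^2/2! = 1.0000 + 2.0147 + 2.0295 = 5.0442
a^3/(3!(1-ρ)) = 8.1778/(6 × 0.32843) = 4.1499
P₀ = 1/(5.0442 + 4.1499) = 0.1088
Lq = P₀·a^3·ρ / (3!(1-ρ)²) = 0.10876 × 8.1778 × 0.67157 / (6 × 0.10787) = 0.9229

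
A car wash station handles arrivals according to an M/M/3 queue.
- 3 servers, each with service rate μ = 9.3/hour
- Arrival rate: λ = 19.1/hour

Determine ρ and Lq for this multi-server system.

Traffic intensity: ρ = λ/(cμ) = 19.1/(3×9.3) = 0.6846
Since ρ = 0.6846 < 1, system is stable.
Offered load a = λ/μ = cρ = 19.1/9.3 = 2.0538
P₀ = [ Σₙ₌₀^2 aⁿ/n! + a^3/(3!(1-ρ)) ]⁻¹
Σ = a^0/0! + a^1/1! + a^2/2! = 1.00000 + 2.05376 + 2.10897 = 5.1627
a^3/(3!(1-ρ)) = 8.66266/(6 × 0.315412) = 4.5774
P₀ = 1/(5.1627 + 4.5774) = 0.1027
Lq = P₀·a^3·ρ / (3!(1-ρ)²) = 0.10267 × 8.6627 × 0.68459 / (6 × 0.099485) = 1.0200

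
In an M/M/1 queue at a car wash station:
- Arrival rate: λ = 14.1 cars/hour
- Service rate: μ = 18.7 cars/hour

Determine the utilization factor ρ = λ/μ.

Server utilization: ρ = λ/μ
ρ = 14.1/18.7 = 0.7540
The server is busy 75.40% of the time.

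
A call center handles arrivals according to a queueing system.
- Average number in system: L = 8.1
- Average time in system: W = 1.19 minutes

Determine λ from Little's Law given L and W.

Little's Law: L = λW, so λ = L/W
λ = 8.1/1.19 = 6.8067 calls/minute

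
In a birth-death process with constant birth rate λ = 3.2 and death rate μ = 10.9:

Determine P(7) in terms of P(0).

For constant rates: P(n)/P(0) = (λ/μ)^n
P(7)/P(0) = (3.2/10.9)^7 = 0.29358^7 = 0.0001880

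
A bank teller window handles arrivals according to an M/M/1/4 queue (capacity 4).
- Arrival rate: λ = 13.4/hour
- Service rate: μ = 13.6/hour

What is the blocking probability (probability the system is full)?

ρ = λ/μ = 13.4/13.6 = 0.9853
P₀ = (1-ρ)/(1-ρ^(K+1)) = (1-0.9853)/(1-0.9853^5) = 0.01470/0.07137 = 0.2060
P_K = P₀×ρ^K = 0.20597 × 0.9853^4 = 0.20597 × 0.94248 = 0.1941
Blocking probability = 19.41%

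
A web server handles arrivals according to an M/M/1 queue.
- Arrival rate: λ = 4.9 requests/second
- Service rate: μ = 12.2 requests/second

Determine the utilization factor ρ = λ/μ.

Server utilization: ρ = λ/μ
ρ = 4.9/12.2 = 0.4016
The server is busy 40.16% of the time.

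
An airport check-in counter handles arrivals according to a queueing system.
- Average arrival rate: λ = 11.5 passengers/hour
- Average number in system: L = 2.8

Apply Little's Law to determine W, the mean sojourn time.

Little's Law: L = λW, so W = L/λ
W = 2.8/11.5 = 0.2435 hours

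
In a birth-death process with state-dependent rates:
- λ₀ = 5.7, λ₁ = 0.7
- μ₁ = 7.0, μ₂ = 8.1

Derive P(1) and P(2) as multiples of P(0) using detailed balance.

Balance equations:
State 0: λ₀P₀ = μ₁P₁ → P₁ = (λ₀/μ₁)P₀ = (5.7/7.0)P₀ = 0.8143P₀
State 1: P₂ = (λ₀λ₁)/(μ₁μ₂)P₀ = (5.7×0.7)/(7.0×8.1)P₀ = 0.07037P₀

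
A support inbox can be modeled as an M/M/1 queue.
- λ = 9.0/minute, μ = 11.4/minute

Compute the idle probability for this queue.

ρ = λ/μ = 9.0/11.4 = 0.7895
P(0) = 1 - ρ = 1 - 0.7895 = 0.2105
The server is idle 21.05% of the time.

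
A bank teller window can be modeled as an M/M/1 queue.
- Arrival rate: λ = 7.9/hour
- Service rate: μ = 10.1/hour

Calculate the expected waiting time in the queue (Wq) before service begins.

First, compute utilization: ρ = λ/μ = 7.9/10.1 = 0.7822
For M/M/1: Wq = λ/(μ(μ-λ))
Wq = 7.9/(10.1 × (10.1-7.9))
Wq = 7.9/(10.1 × 2.20)
Wq = 0.3555 hours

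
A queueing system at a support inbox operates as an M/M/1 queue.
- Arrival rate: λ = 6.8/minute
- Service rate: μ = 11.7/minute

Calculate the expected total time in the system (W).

First, compute utilization: ρ = λ/μ = 6.8/11.7 = 0.5812
For M/M/1: W = 1/(μ-λ)
W = 1/(11.7-6.8) = 1/4.90
W = 0.2041 minutes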